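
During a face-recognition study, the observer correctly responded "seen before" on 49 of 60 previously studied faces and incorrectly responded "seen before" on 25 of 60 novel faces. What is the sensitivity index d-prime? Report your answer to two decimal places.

H = 49/60 = 0.8167
FA = 25/60 = 0.4167
Φ⁻¹(0.8167) = 0.903, Φ⁻¹(0.4167) = -0.210
d' = z(H) − z(FA) = 0.903 − (-0.210) = 1.113

d-prime = 1.11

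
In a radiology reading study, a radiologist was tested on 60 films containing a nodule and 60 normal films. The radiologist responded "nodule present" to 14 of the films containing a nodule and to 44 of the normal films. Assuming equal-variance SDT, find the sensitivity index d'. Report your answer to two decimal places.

H = 14/60 = 0.2333
FA = 44/60 = 0.7333
Φ⁻¹(H) = -0.7280
Φ⁻¹(FA) = 0.6228
d' = z(H) − z(FA) = -0.7280 − 0.6228 = -1.3508

d' = -1.35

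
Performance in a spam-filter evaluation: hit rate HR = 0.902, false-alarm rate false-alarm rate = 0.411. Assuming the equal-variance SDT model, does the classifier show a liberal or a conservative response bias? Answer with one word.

liberal

z(H) = 1.293, z(FA) = -0.225
c = −½·(z(H) + z(FA)) = -0.534
c < 0 → liberal criterion (biased toward responding “yes”).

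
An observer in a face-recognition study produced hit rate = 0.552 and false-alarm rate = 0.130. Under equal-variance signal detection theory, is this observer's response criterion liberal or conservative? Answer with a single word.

conservative

z(H) = 0.131, z(FA) = -1.126
c = −½·(z(H) + z(FA)) = 0.4975
c > 0 → conservative criterion (biased toward responding “no”).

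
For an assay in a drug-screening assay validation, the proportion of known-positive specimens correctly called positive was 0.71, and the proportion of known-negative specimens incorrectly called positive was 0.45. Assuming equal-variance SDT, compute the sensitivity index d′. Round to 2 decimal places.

z(0.71) = 0.553, z(0.45) = -0.126
d' = z(H) − z(FA) = 0.553 − (-0.126) = 0.679

d′ = 0.68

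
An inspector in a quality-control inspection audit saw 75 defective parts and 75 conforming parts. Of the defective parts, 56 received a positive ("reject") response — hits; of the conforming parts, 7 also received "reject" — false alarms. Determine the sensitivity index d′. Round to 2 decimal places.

d′ = 1.98

H = 56/75 = 0.7467
FA = 7/75 = 0.0933
z(0.7467) = 0.6641, z(0.0933) = -1.3207
d' = z(H) − z(FA) = 0.6641 − (-1.3207) = 1.9848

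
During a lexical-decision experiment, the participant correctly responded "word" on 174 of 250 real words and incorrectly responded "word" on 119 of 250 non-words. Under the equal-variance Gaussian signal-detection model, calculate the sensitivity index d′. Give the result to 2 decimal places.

H = 174/250 = 0.6960
FA = 119/250 = 0.4760
z(0.6960) = 0.513, z(0.4760) = -0.060
d' = z(H) − z(FA) = 0.513 − (-0.060) = 0.573

d′ = 0.57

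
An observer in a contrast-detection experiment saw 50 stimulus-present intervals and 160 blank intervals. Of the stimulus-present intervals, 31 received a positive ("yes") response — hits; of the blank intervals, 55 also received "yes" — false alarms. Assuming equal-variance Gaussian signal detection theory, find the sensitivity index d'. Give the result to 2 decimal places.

d' = 0.71

H = 31/50 = 0.6200
FA = 55/160 = 0.3438
z(H) = z(0.6200) = 0.305
z(FA) = z(0.3438) = -0.402
d' = z(H) − z(FA) = 0.305 − (-0.402) = 0.707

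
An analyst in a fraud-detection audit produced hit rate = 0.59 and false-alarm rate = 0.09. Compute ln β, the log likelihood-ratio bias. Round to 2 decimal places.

ln β = 0.87

z(H) = z(0.59) = 0.228
z(FA) = z(0.09) = -1.341
ln β = −½·[z(H)² − z(FA)²] = −0.5 × (0.052 − 1.798) = 0.873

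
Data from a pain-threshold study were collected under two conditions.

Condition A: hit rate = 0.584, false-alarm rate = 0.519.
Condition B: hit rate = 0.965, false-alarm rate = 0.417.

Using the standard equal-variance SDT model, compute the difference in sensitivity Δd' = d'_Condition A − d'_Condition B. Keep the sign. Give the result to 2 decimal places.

Δd' = -1.86

Condition A: z(0.584) = 0.212, z(0.519) = 0.048, d' = 0.164
Condition B: z(0.965) = 1.812, z(0.417) = -0.210, d' = 2.022
Δd' = d'_Condition A − d'_Condition B = 0.164 − 2.022 = -1.858
Condition B has the higher sensitivity.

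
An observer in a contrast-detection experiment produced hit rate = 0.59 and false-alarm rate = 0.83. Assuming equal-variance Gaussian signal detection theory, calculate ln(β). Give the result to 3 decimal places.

z(H) = 0.2275
z(FA) = 0.9542
ln β = −½·[z(H)² − z(FA)²] = −0.5 × (0.0518 − 0.9105) = 0.42935

ln β = 0.429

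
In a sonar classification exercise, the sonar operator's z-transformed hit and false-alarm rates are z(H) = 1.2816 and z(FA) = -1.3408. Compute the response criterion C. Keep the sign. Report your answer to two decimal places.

C = 0.03

c = −½·[z(H) + z(FA)] = −½·(1.2816 + (-1.3408)) = 0.0296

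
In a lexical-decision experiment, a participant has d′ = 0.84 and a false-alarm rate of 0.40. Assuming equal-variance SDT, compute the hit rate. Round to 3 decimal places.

z(false-alarm rate) = z(0.40) = -0.2533
z(H) = z(FA) + d' = -0.2533 + 0.84 = 0.5867
hit rate = Φ(0.5867) = 0.7213

hit rate = 0.721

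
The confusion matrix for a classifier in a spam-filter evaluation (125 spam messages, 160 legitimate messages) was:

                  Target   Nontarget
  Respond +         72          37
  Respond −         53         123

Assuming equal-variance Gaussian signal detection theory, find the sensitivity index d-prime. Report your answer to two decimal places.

d-prime = 0.93

H = 72/125 = 0.5760
FA = 37/160 = 0.2313
Φ⁻¹(H) = Φ⁻¹(0.5760) = 0.1917
Φ⁻¹(FA) = Φ⁻¹(0.2313) = -0.7346
d' = z(H) − z(FA) = 0.1917 − (-0.7346) = 0.9263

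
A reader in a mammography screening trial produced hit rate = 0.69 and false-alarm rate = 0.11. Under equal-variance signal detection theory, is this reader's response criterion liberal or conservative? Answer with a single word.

conservative

z(H) = 0.496, z(FA) = -1.227
c = −½·(z(H) + z(FA)) = 0.3655
c > 0 → conservative criterion (biased toward responding “no”).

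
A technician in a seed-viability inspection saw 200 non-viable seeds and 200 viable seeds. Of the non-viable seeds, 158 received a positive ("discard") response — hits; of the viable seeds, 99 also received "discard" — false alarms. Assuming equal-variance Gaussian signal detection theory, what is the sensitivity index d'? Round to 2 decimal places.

H = 158/200 = 0.7900
FA = 99/200 = 0.4950
z(H) = 0.806
z(FA) = -0.013
d' = z(H) − z(FA) = 0.806 − (-0.013) = 0.819

d' = 0.82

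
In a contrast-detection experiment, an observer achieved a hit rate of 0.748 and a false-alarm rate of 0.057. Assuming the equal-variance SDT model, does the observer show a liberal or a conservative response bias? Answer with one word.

z(H) = 0.668, z(FA) = -1.580
c = −½·(z(H) + z(FA)) = 0.456
c > 0 → conservative criterion (biased toward responding “no”).

conservative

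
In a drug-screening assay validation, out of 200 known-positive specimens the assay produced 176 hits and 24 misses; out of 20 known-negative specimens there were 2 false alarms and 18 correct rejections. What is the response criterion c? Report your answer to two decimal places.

c = 0.05

H = 176/200 = 0.8800
FA = 2/20 = 0.1000
Φ⁻¹(H) = Φ⁻¹(0.8800) = 1.1750
Φ⁻¹(FA) = Φ⁻¹(0.1000) = -1.2816
c = −½·[z(H) + z(FA)] = −0.5 × (1.1750 + (-1.2816)) = 0.0533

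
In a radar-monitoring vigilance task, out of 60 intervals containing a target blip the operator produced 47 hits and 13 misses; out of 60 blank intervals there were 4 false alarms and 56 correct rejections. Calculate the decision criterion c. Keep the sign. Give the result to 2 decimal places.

c = 0.36

H = 47/60 = 0.7833
FA = 4/60 = 0.0667
z(0.7833) = 0.783, z(0.0667) = -1.501
c = −½·[z(H) + z(FA)] = −0.5 × (0.783 + (-1.501)) = 0.359
c > 0: the operator has a conservative response bias.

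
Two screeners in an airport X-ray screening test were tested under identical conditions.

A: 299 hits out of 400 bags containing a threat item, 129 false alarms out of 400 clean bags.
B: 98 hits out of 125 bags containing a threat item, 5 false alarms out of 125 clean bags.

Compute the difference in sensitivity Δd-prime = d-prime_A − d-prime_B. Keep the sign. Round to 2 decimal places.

Δd-prime = -1.41

A: z(0.7475) = 0.667, z(0.3225) = -0.461, d' = 1.128
B: z(0.7840) = 0.786, z(0.0400) = -1.751, d' = 2.537
Δd' = d'_A − d'_B = 1.128 − 2.537 = -1.409
B has the higher sensitivity.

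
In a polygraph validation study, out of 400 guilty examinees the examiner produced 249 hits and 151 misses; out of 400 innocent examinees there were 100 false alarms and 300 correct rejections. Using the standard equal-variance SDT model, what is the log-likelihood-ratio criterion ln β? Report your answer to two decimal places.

H = 249/400 = 0.6225
FA = 100/400 = 0.2500
Φ⁻¹(H) = Φ⁻¹(0.6225) = 0.312
Φ⁻¹(FA) = Φ⁻¹(0.2500) = -0.674
ln β = −½·[z(H)² − z(FA)²] = −0.5 × (0.097 − 0.454) = 0.1785

ln β = 0.18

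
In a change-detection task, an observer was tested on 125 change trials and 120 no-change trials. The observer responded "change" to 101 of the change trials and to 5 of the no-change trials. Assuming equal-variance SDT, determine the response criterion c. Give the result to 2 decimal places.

H = 101/125 = 0.8080
FA = 5/120 = 0.0417
z(0.8080) = 0.871, z(0.0417) = -1.731
c = −½·[z(H) + z(FA)] = −0.5 × (0.871 + (-1.731)) = 0.430

c = 0.43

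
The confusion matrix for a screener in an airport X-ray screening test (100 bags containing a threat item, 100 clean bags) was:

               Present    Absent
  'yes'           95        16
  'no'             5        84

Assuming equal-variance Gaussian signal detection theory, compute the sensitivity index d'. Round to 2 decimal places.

H = 95/100 = 0.9500
FA = 16/100 = 0.1600
z(H) = z(0.9500) = 1.6449
z(FA) = z(0.1600) = -0.9945
d' = z(H) − z(FA) = 1.6449 − (-0.9945) = 2.6394

d' = 2.64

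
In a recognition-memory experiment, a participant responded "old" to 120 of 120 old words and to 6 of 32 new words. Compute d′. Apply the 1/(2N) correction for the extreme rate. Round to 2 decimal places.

The hit rate is 120/120 = 1, so apply the 1/(2N) correction: H → 1 − 1/(2·120) = 0.99583.
z(H) = z(0.99583) = 2.638
z(FA) = z(0.18750) = -0.887
d' = 2.638 − (-0.887) = 3.525

d′ = 3.53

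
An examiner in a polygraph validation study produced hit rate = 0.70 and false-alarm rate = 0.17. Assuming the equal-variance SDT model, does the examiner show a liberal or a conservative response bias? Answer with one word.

conservative

z(H) = 0.524, z(FA) = -0.954
c = −½·(z(H) + z(FA)) = 0.215
c > 0 → conservative criterion (biased toward responding “no”).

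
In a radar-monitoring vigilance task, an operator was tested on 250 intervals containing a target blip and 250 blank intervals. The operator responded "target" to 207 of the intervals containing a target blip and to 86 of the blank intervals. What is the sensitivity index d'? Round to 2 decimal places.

d' = 1.35

H = 207/250 = 0.8280
FA = 86/250 = 0.3440
z(0.8280) = 0.946, z(0.3440) = -0.402
d' = z(H) − z(FA) = 0.946 − (-0.402) = 1.348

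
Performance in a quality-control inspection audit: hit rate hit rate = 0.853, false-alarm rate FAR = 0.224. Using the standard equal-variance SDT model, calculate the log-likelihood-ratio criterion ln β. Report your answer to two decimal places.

z(H) = z(0.853) = 1.049
z(FA) = z(0.224) = -0.759
ln β = −½·[z(H)² − z(FA)²] = −0.5 × (1.100 − 0.576) = -0.262

ln β = -0.26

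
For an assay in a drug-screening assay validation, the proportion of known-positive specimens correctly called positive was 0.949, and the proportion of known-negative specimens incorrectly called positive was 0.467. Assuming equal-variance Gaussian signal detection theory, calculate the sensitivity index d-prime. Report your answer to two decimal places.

d-prime = 1.72

z(H) = z(0.949) = 1.6352
z(FA) = z(0.467) = -0.0828
d' = z(H) − z(FA) = 1.6352 − (-0.0828) = 1.7180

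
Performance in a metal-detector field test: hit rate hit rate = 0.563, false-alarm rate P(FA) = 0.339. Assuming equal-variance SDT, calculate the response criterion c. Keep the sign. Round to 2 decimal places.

c = 0.13

z(H) = z(0.563) = 0.159
z(FA) = z(0.339) = -0.415
c = −½·[z(H) + z(FA)] = −0.5 × (0.159 + (-0.415)) = 0.128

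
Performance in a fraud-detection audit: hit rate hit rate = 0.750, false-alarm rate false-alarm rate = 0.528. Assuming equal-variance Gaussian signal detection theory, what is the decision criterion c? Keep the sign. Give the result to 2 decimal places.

c = -0.37

z(H) = z(0.750) = 0.674
z(FA) = z(0.528) = 0.070
c = −½·[z(H) + z(FA)] = −0.5 × (0.674 + 0.070) = -0.372
c < 0: the analyst has a liberal response bias.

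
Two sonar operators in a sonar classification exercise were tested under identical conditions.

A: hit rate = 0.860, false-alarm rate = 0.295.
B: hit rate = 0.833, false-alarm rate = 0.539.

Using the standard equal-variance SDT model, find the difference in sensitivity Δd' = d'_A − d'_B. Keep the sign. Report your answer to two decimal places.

A: z(0.860) = 1.080, z(0.295) = -0.539, d' = 1.619
B: z(0.833) = 0.966, z(0.539) = 0.098, d' = 0.868
Δd' = d'_A − d'_B = 1.619 − 0.868 = 0.751
A has the higher sensitivity.

Δd' = 0.75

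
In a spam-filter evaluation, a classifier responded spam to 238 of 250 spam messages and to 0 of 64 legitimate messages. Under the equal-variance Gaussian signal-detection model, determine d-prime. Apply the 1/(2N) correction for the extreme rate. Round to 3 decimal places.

d-prime = 4.082

The false-alarm rate is 0/64 = 0, so apply the 1/(2N) correction: FA → 1/(2·64) = 0.00781.
z(H) = z(0.95200) = 1.6646
z(FA) = z(0.00781) = -2.4177
d' = 1.6646 − (-2.4177) = 4.0823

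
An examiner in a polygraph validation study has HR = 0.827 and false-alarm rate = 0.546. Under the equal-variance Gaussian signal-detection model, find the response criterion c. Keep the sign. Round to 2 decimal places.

z(H) = z(0.827) = 0.942
z(FA) = z(0.546) = 0.116
c = −½·[z(H) + z(FA)] = −0.5 × (0.942 + 0.116) = -0.529

c = -0.53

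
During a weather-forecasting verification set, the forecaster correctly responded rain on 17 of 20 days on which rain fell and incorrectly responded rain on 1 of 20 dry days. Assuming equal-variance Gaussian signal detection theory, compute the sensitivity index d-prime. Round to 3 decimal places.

d-prime = 2.681

H = 17/20 = 0.8500
FA = 1/20 = 0.0500
z(H) = z(0.8500) = 1.0364
z(FA) = z(0.0500) = -1.6449
d' = z(H) − z(FA) = 1.0364 − (-1.6449) = 2.6813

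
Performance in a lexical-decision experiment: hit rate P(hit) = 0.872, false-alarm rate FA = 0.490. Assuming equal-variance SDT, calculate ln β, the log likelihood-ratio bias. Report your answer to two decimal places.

ln β = -0.64

z(H) = z(0.872) = 1.136
z(FA) = z(0.490) = -0.025
ln β = −½·[z(H)² − z(FA)²] = −0.5 × (1.290 − 0.001) = -0.6445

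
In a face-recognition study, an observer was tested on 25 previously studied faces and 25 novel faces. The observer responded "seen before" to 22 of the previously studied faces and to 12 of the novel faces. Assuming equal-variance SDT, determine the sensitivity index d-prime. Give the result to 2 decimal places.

d-prime = 1.23

H = 22/25 = 0.8800
FA = 12/25 = 0.4800
z(H) = z(0.8800) = 1.1750
z(FA) = z(0.4800) = -0.0502
d' = z(H) − z(FA) = 1.1750 − (-0.0502) = 1.2252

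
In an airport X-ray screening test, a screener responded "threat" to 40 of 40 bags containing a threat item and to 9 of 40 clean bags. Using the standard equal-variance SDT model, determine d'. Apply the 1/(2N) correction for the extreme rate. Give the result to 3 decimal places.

The hit rate is 40/40 = 1, so apply the 1/(2N) correction: H → 1 − 1/(2·40) = 0.98750.
z(H) = z(0.98750) = 2.2414
z(FA) = z(0.22500) = -0.7554
d' = 2.2414 − (-0.7554) = 2.9968

d' = 2.997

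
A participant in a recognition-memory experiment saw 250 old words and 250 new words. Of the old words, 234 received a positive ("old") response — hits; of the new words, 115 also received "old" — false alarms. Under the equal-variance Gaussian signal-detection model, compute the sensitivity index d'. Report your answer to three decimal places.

d' = 1.622

H = 234/250 = 0.9360
FA = 115/250 = 0.4600
z(0.9360) = 1.5220, z(0.4600) = -0.1004
d' = z(H) − z(FA) = 1.5220 − (-0.1004) = 1.6224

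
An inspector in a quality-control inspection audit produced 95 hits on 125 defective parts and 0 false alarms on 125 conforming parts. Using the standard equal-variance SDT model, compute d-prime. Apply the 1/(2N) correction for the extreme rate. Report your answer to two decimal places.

The false-alarm rate is 0/125 = 0, so apply the 1/(2N) correction: FA → 1/(2·125) = 0.00400.
z(H) = z(0.76000) = 0.706
z(FA) = z(0.00400) = -2.652
d' = 0.706 − (-2.652) = 3.358

d-prime = 3.36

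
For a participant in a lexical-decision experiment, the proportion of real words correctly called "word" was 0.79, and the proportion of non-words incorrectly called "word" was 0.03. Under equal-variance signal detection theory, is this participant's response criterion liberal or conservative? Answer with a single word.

z(H) = 0.806, z(FA) = -1.881
c = −½·(z(H) + z(FA)) = 0.5375
c > 0 → conservative criterion (biased toward responding “no”).

conservative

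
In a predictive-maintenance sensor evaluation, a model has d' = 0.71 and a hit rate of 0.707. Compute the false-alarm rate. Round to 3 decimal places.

false-alarm rate = 0.434

z(hit rate) = z(0.707) = 0.5446
z(FA) = z(H) − d' = 0.5446 − 0.71 = -0.1654
false-alarm rate = Φ(-0.1654) = 0.4343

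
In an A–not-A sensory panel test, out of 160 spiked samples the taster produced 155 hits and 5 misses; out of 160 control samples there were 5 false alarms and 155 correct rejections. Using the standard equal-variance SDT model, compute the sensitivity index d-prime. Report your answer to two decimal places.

d-prime = 3.73

H = 155/160 = 0.9688
FA = 5/160 = 0.0312
Φ⁻¹(H) = Φ⁻¹(0.9688) = 1.863
Φ⁻¹(FA) = Φ⁻¹(0.0312) = -1.863
d' = z(H) − z(FA) = 1.863 − (-1.863) = 3.726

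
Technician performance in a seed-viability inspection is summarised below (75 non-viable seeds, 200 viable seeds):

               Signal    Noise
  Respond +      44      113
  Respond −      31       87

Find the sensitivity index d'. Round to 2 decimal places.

d' = 0.06

H = 44/75 = 0.5867
FA = 113/200 = 0.5650
z(0.5867) = 0.219, z(0.5650) = 0.164
d' = z(H) − z(FA) = 0.219 − 0.164 = 0.055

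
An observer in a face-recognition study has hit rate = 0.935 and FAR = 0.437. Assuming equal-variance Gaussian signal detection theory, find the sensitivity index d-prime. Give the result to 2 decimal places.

d-prime = 1.67

z(H) = 1.514
z(FA) = -0.159
d' = z(H) − z(FA) = 1.514 − (-0.159) = 1.673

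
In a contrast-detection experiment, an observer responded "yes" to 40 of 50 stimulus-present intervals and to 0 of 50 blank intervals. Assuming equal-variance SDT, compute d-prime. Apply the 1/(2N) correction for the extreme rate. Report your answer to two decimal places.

The false-alarm rate is 0/50 = 0, so apply the 1/(2N) correction: FA → 1/(2·50) = 0.01000.
z(H) = z(0.80000) = 0.842
z(FA) = z(0.01000) = -2.326
d' = 0.842 − (-2.326) = 3.168

d-prime = 3.17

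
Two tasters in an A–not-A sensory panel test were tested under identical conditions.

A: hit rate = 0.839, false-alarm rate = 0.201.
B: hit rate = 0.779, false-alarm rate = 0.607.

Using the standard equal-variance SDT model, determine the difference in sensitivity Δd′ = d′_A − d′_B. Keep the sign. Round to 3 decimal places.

Δd′ = 1.331

A: z(0.839) = 0.9904, z(0.201) = -0.8381, d' = 1.8285
B: z(0.779) = 0.7688, z(0.607) = 0.2715, d' = 0.4973
Δd' = d'_A − d'_B = 1.8285 − 0.4973 = 1.3312
A has the higher sensitivity.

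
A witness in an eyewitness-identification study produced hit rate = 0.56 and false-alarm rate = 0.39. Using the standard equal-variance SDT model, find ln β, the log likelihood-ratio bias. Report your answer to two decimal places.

Φ⁻¹(H) = Φ⁻¹(0.56) = 0.151
Φ⁻¹(FA) = Φ⁻¹(0.39) = -0.279
ln β = −½·[z(H)² − z(FA)²] = −0.5 × (0.023 − 0.078) = 0.0275

ln β = 0.03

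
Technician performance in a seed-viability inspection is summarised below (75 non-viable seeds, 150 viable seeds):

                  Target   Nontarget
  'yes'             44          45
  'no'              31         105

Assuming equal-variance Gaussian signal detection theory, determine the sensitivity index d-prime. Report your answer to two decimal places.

d-prime = 0.74

H = 44/75 = 0.5867
FA = 45/150 = 0.3000
z(0.5867) = 0.219, z(0.3000) = -0.524
d' = z(H) − z(FA) = 0.219 − (-0.524) = 0.743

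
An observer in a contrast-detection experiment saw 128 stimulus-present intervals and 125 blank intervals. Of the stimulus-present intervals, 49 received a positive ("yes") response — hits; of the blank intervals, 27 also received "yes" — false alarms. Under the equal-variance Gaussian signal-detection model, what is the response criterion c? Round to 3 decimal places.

H = 49/128 = 0.3828
FA = 27/125 = 0.2160
z(0.3828) = -0.2981, z(0.2160) = -0.7858
c = −½·[z(H) + z(FA)] = −0.5 × (-0.2981 + (-0.7858)) = 0.54195

c = 0.542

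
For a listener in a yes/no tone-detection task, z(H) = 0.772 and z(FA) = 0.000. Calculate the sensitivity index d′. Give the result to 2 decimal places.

d' = z(H) − z(FA) = 0.772 − 0.000 = 0.772

d′ = 0.77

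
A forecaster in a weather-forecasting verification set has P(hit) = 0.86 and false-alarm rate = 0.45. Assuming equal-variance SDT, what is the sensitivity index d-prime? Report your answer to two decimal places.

d-prime = 1.21

Φ⁻¹(H) = Φ⁻¹(0.86) = 1.080
Φ⁻¹(FA) = Φ⁻¹(0.45) = -0.126
d' = z(H) − z(FA) = 1.080 − (-0.126) = 1.206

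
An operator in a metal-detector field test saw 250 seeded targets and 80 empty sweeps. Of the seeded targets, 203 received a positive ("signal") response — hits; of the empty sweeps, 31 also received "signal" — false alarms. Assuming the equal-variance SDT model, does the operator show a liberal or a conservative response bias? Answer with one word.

z(H) = 0.885, z(FA) = -0.286
c = −½·(z(H) + z(FA)) = -0.2995
c < 0 → liberal criterion (biased toward responding “yes”).

liberal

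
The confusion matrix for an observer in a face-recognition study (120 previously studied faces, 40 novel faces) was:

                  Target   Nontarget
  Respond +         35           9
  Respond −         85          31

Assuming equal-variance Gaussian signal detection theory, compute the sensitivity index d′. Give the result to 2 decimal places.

H = 35/120 = 0.2917
FA = 9/40 = 0.2250
z(H) = z(0.2917) = -0.5484
z(FA) = z(0.2250) = -0.7554
d' = z(H) − z(FA) = -0.5484 − (-0.7554) = 0.2070

d′ = 0.21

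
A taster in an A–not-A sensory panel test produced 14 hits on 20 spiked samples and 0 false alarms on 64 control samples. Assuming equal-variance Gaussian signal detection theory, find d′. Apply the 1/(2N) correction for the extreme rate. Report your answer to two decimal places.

d′ = 2.94

The false-alarm rate is 0/64 = 0, so apply the 1/(2N) correction: FA → 1/(2·64) = 0.00781.
z(H) = z(0.70000) = 0.524
z(FA) = z(0.00781) = -2.418
d' = 0.524 − (-2.418) = 2.942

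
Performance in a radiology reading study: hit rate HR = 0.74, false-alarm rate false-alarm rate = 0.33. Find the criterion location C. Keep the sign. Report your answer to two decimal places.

Φ⁻¹(H) = Φ⁻¹(0.74) = 0.643
Φ⁻¹(FA) = Φ⁻¹(0.33) = -0.440
c = −½·[z(H) + z(FA)] = −0.5 × (0.643 + (-0.440)) = -0.1015

C = -0.10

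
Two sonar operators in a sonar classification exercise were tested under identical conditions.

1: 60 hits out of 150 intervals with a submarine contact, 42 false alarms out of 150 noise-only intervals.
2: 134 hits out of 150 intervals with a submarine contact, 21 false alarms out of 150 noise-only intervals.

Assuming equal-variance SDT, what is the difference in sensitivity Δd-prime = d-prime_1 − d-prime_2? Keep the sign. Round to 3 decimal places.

1: z(0.4000) = -0.2533, z(0.2800) = -0.5828, d' = 0.3295
2: z(0.8933) = 1.2443, z(0.1400) = -1.0803, d' = 2.3246
Δd' = d'_1 − d'_2 = 0.3295 − 2.3246 = -1.9951
2 has the higher sensitivity.

Δd-prime = -1.995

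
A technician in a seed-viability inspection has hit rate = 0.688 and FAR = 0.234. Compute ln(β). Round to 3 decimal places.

z(0.688) = 0.4902, z(0.234) = -0.7257
ln β = −½·[z(H)² − z(FA)²] = −0.5 × (0.2403 − 0.5266) = 0.14315

ln β = 0.143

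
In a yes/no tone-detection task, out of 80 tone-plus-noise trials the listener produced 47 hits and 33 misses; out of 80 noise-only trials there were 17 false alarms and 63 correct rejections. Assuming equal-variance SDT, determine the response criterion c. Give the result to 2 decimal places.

c = 0.29

H = 47/80 = 0.5875
FA = 17/80 = 0.2125
z(0.5875) = 0.221, z(0.2125) = -0.798
c = −½·[z(H) + z(FA)] = −0.5 × (0.221 + (-0.798)) = 0.2885
c > 0: the listener has a conservative response bias.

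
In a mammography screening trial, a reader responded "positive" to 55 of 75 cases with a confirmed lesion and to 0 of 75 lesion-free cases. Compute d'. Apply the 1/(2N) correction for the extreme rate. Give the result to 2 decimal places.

The false-alarm rate is 0/75 = 0, so apply the 1/(2N) correction: FA → 1/(2·75) = 0.00667.
z(H) = z(0.73333) = 0.623
z(FA) = z(0.00667) = -2.475
d' = 0.623 − (-2.475) = 3.098

d' = 3.10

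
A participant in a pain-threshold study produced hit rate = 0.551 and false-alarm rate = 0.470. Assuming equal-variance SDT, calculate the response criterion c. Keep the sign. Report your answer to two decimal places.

z(0.551) = 0.1282, z(0.470) = -0.0753
c = −½·[z(H) + z(FA)] = −0.5 × (0.1282 + (-0.0753)) = -0.02645
c < 0: the participant has a liberal response bias.

c = -0.03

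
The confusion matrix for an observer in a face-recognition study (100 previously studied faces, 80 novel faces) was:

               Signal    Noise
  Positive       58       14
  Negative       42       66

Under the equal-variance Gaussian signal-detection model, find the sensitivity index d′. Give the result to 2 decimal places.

d′ = 1.14

H = 58/100 = 0.5800
FA = 14/80 = 0.1750
z(0.5800) = 0.202, z(0.1750) = -0.935
d' = z(H) − z(FA) = 0.202 − (-0.935) = 1.137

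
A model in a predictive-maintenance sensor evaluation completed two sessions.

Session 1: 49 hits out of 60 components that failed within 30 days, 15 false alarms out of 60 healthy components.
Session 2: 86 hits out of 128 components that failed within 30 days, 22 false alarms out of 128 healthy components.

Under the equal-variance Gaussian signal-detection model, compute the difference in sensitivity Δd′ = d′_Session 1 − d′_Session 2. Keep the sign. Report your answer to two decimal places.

Session 1: z(0.8167) = 0.903, z(0.2500) = -0.674, d' = 1.577
Session 2: z(0.6719) = 0.445, z(0.1719) = -0.947, d' = 1.392
Δd' = d'_Session 1 − d'_Session 2 = 1.577 − 1.392 = 0.185
Session 1 has the higher sensitivity.

Δd′ = 0.19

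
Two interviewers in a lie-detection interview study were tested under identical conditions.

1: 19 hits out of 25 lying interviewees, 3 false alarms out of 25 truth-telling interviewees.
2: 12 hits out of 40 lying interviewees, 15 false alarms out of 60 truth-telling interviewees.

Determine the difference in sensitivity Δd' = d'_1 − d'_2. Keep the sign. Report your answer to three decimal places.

Δd' = 1.731

1: z(0.7600) = 0.7063, z(0.1200) = -1.1750, d' = 1.8813
2: z(0.3000) = -0.5244, z(0.2500) = -0.6745, d' = 0.1501
Δd' = d'_1 − d'_2 = 1.8813 − 0.1501 = 1.7312
1 has the higher sensitivity.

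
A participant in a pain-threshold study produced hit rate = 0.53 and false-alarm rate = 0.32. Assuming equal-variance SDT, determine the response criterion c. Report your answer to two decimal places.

z(0.53) = 0.075, z(0.32) = -0.468
c = −½·[z(H) + z(FA)] = −0.5 × (0.075 + (-0.468)) = 0.1965

c = 0.20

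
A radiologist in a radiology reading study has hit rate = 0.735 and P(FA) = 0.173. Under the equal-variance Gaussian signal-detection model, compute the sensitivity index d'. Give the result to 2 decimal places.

z(H) = z(0.735) = 0.6280
z(FA) = z(0.173) = -0.9424
d' = z(H) − z(FA) = 0.6280 − (-0.9424) = 1.5704

d' = 1.57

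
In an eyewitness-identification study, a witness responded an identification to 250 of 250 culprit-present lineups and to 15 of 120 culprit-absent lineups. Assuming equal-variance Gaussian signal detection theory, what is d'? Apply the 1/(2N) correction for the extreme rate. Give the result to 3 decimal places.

d' = 4.029

The hit rate is 250/250 = 1, so apply the 1/(2N) correction: H → 1 − 1/(2·250) = 0.99800.
z(H) = z(0.99800) = 2.8782
z(FA) = z(0.12500) = -1.1503
d' = 2.8782 − (-1.1503) = 4.0285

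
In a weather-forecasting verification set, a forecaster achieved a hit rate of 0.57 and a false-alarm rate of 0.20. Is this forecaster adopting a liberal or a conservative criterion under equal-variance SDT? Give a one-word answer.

z(H) = 0.176, z(FA) = -0.842
c = −½·(z(H) + z(FA)) = 0.333
c > 0 → conservative criterion (biased toward responding “no”).

conservative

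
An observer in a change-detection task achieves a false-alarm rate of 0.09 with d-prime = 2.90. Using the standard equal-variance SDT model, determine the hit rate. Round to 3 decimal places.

hit rate = 0.941

z(false-alarm rate) = z(0.09) = -1.3408
z(H) = z(FA) + d' = -1.3408 + 2.90 = 1.5592
hit rate = Φ(1.5592) = 0.9405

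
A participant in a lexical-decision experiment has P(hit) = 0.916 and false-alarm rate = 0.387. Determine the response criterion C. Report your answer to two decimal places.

C = -0.55

z(H) = z(0.916) = 1.379
z(FA) = z(0.387) = -0.287
c = −½·[z(H) + z(FA)] = −0.5 × (1.379 + (-0.287)) = -0.546
c < 0: the participant has a liberal response bias.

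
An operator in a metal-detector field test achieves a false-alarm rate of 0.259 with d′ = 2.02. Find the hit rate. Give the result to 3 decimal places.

z(false-alarm rate) = z(0.259) = -0.6464
z(H) = z(FA) + d' = -0.6464 + 2.02 = 1.3736
hit rate = Φ(1.3736) = 0.9152

hit rate = 0.915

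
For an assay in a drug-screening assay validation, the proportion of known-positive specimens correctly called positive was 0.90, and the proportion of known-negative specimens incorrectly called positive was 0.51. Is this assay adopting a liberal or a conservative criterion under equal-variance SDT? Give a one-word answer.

liberal

z(H) = 1.282, z(FA) = 0.025
c = −½·(z(H) + z(FA)) = -0.6535
c < 0 → liberal criterion (biased toward responding “yes”).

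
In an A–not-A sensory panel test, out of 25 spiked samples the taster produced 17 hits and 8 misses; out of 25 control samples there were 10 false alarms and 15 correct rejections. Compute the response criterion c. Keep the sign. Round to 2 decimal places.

H = 17/25 = 0.6800
FA = 10/25 = 0.4000
Φ⁻¹(0.6800) = 0.468, Φ⁻¹(0.4000) = -0.253
c = −½·[z(H) + z(FA)] = −0.5 × (0.468 + (-0.253)) = -0.1075

c = -0.11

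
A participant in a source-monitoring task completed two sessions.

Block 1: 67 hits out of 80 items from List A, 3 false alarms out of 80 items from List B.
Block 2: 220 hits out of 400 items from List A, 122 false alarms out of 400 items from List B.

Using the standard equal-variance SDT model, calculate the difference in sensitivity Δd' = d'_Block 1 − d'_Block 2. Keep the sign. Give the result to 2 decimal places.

Block 1: z(0.8375) = 0.984, z(0.0375) = -1.780, d' = 2.764
Block 2: z(0.5500) = 0.126, z(0.3050) = -0.510, d' = 0.636
Δd' = d'_Block 1 − d'_Block 2 = 2.764 − 0.636 = 2.128
Block 1 has the higher sensitivity.

Δd' = 2.13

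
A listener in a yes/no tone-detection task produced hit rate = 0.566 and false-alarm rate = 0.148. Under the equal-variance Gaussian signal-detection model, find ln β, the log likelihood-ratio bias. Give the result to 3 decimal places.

z(H) = 0.1662
z(FA) = -1.0450
ln β = −½·[z(H)² − z(FA)²] = −0.5 × (0.0276 − 1.0920) = 0.5322

ln β = 0.532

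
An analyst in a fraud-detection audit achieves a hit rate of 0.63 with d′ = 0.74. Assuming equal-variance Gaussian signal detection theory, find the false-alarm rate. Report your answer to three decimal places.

z(hit rate) = z(0.63) = 0.3319
z(FA) = z(H) − d' = 0.3319 − 0.74 = -0.4081
false-alarm rate = Φ(-0.4081) = 0.3416

false-alarm rate = 0.342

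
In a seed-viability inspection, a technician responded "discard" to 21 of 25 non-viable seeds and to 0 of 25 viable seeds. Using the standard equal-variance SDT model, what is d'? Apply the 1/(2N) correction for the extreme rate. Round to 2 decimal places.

The false-alarm rate is 0/25 = 0, so apply the 1/(2N) correction: FA → 1/(2·25) = 0.02000.
z(H) = z(0.84000) = 0.994
z(FA) = z(0.02000) = -2.054
d' = 0.994 − (-2.054) = 3.048

d' = 3.05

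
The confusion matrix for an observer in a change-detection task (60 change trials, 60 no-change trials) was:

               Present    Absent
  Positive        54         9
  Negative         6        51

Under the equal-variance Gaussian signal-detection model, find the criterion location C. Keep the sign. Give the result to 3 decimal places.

H = 54/60 = 0.9000
FA = 9/60 = 0.1500
Φ⁻¹(H) = 1.2816
Φ⁻¹(FA) = -1.0364
c = −½·[z(H) + z(FA)] = −0.5 × (1.2816 + (-1.0364)) = -0.1226

C = -0.123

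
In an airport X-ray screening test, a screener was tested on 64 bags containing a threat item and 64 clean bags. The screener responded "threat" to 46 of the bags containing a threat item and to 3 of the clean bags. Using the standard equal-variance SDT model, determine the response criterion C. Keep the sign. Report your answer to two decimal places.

C = 0.55

H = 46/64 = 0.7188
FA = 3/64 = 0.0469
z(H) = z(0.7188) = 0.5793
z(FA) = z(0.0469) = -1.6757
c = −½·[z(H) + z(FA)] = −0.5 × (0.5793 + (-1.6757)) = 0.5482
c > 0: the screener has a conservative response bias.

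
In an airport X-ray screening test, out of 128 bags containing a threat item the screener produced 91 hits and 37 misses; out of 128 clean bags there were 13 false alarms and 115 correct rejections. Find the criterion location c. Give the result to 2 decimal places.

c = 0.36

H = 91/128 = 0.7109
FA = 13/128 = 0.1016
z(0.7109) = 0.556, z(0.1016) = -1.272
c = −½·[z(H) + z(FA)] = −0.5 × (0.556 + (-1.272)) = 0.358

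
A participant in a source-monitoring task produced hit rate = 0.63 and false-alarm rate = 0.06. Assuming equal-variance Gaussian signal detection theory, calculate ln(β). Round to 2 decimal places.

ln β = 1.15

z(H) = 0.332
z(FA) = -1.555
ln β = −½·[z(H)² − z(FA)²] = −0.5 × (0.110 − 2.418) = 1.154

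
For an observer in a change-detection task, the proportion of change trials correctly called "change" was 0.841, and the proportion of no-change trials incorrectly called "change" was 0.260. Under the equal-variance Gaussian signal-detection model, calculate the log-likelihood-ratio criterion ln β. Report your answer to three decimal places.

Φ⁻¹(H) = Φ⁻¹(0.841) = 0.9986
Φ⁻¹(FA) = Φ⁻¹(0.260) = -0.6433
ln β = −½·[z(H)² − z(FA)²] = −0.5 × (0.9972 − 0.4138) = -0.2917

ln β = -0.292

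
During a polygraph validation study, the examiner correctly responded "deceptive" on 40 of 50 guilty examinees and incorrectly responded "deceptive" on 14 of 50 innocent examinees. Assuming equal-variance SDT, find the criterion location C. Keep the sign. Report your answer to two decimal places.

H = 40/50 = 0.8000
FA = 14/50 = 0.2800
z(0.8000) = 0.8416, z(0.2800) = -0.5828
c = −½·[z(H) + z(FA)] = −0.5 × (0.8416 + (-0.5828)) = -0.1294

C = -0.13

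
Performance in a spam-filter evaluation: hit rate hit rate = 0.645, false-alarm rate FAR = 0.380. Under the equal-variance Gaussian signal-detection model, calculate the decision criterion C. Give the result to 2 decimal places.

C = -0.03

z(H) = z(0.645) = 0.3719
z(FA) = z(0.380) = -0.3055
c = −½·[z(H) + z(FA)] = −0.5 × (0.3719 + (-0.3055)) = -0.0332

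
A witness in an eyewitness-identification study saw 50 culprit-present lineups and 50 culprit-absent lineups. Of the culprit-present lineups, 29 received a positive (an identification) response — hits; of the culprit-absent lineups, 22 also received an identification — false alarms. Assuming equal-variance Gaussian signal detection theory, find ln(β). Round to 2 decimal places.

ln β = -0.01

H = 29/50 = 0.5800
FA = 22/50 = 0.4400
z(H) = z(0.5800) = 0.202
z(FA) = z(0.4400) = -0.151
ln β = −½·[z(H)² − z(FA)²] = −0.5 × (0.041 − 0.023) = -0.009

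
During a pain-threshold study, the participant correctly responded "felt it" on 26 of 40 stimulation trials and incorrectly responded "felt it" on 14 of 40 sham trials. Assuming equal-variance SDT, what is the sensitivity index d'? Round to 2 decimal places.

H = 26/40 = 0.6500
FA = 14/40 = 0.3500
z(H) = 0.3853
z(FA) = -0.3853
d' = z(H) − z(FA) = 0.3853 − (-0.3853) = 0.7706

d' = 0.77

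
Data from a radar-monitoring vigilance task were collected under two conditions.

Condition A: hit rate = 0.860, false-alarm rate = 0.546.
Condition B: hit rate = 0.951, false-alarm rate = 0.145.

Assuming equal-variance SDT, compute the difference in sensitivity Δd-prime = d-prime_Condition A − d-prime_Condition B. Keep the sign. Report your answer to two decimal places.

Δd-prime = -1.75

Condition A: z(0.860) = 1.080, z(0.546) = 0.116, d' = 0.964
Condition B: z(0.951) = 1.655, z(0.145) = -1.058, d' = 2.713
Δd' = d'_Condition A − d'_Condition B = 0.964 − 2.713 = -1.749
Condition B has the higher sensitivity.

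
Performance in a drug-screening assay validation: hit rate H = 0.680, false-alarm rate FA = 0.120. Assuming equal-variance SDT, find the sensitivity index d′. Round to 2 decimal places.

d′ = 1.64

z(0.680) = 0.468, z(0.120) = -1.175
d' = z(H) − z(FA) = 0.468 − (-1.175) = 1.643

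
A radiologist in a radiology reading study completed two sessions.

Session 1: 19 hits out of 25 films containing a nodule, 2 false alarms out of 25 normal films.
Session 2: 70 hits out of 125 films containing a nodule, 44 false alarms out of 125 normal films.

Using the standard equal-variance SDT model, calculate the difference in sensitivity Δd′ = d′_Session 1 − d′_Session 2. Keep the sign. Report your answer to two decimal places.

Δd′ = 1.58

Session 1: z(0.7600) = 0.706, z(0.0800) = -1.405, d' = 2.111
Session 2: z(0.5600) = 0.151, z(0.3520) = -0.380, d' = 0.531
Δd' = d'_Session 1 − d'_Session 2 = 2.111 − 0.531 = 1.580
Session 1 has the higher sensitivity.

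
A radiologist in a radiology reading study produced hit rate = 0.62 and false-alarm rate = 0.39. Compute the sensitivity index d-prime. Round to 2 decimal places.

z(H) = z(0.62) = 0.3055
z(FA) = z(0.39) = -0.2793
d' = z(H) − z(FA) = 0.3055 − (-0.2793) = 0.5848

d-prime = 0.58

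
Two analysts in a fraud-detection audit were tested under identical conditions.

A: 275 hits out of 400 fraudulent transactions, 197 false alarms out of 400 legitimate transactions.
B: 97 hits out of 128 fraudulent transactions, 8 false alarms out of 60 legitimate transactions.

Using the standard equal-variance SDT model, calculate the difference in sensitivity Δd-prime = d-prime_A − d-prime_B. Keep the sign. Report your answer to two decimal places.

Δd-prime = -1.30

A: z(0.6875) = 0.489, z(0.4925) = -0.019, d' = 0.508
B: z(0.7578) = 0.699, z(0.1333) = -1.111, d' = 1.810
Δd' = d'_A − d'_B = 0.508 − 1.810 = -1.302
B has the higher sensitivity.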